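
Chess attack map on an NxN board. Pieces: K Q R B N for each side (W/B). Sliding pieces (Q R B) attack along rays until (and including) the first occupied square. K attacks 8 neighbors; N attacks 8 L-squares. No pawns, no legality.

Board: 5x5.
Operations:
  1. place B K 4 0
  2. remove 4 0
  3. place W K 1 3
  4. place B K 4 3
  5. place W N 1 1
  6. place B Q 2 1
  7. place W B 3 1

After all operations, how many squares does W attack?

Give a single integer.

Op 1: place BK@(4,0)
Op 2: remove (4,0)
Op 3: place WK@(1,3)
Op 4: place BK@(4,3)
Op 5: place WN@(1,1)
Op 6: place BQ@(2,1)
Op 7: place WB@(3,1)
Per-piece attacks for W:
  WN@(1,1): attacks (2,3) (3,2) (0,3) (3,0)
  WK@(1,3): attacks (1,4) (1,2) (2,3) (0,3) (2,4) (2,2) (0,4) (0,2)
  WB@(3,1): attacks (4,2) (4,0) (2,2) (1,3) (2,0) [ray(-1,1) blocked at (1,3)]
Union (14 distinct): (0,2) (0,3) (0,4) (1,2) (1,3) (1,4) (2,0) (2,2) (2,3) (2,4) (3,0) (3,2) (4,0) (4,2)

Answer: 14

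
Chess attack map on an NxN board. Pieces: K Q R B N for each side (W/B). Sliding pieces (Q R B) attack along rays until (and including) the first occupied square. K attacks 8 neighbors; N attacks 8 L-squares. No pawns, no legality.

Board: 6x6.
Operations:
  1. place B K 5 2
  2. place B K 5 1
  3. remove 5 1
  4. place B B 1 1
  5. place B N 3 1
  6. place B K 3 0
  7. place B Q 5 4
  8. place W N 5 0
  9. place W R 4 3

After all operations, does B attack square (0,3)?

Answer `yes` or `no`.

Answer: no

Derivation:
Op 1: place BK@(5,2)
Op 2: place BK@(5,1)
Op 3: remove (5,1)
Op 4: place BB@(1,1)
Op 5: place BN@(3,1)
Op 6: place BK@(3,0)
Op 7: place BQ@(5,4)
Op 8: place WN@(5,0)
Op 9: place WR@(4,3)
Per-piece attacks for B:
  BB@(1,1): attacks (2,2) (3,3) (4,4) (5,5) (2,0) (0,2) (0,0)
  BK@(3,0): attacks (3,1) (4,0) (2,0) (4,1) (2,1)
  BN@(3,1): attacks (4,3) (5,2) (2,3) (1,2) (5,0) (1,0)
  BK@(5,2): attacks (5,3) (5,1) (4,2) (4,3) (4,1)
  BQ@(5,4): attacks (5,5) (5,3) (5,2) (4,4) (3,4) (2,4) (1,4) (0,4) (4,5) (4,3) [ray(0,-1) blocked at (5,2); ray(-1,-1) blocked at (4,3)]
B attacks (0,3): no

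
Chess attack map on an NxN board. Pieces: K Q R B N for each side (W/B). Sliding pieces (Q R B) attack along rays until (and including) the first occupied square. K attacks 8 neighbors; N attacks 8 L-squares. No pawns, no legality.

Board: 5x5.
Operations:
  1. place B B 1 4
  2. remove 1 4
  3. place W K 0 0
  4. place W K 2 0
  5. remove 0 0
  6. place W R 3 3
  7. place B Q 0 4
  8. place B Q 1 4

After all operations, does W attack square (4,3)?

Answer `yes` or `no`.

Op 1: place BB@(1,4)
Op 2: remove (1,4)
Op 3: place WK@(0,0)
Op 4: place WK@(2,0)
Op 5: remove (0,0)
Op 6: place WR@(3,3)
Op 7: place BQ@(0,4)
Op 8: place BQ@(1,4)
Per-piece attacks for W:
  WK@(2,0): attacks (2,1) (3,0) (1,0) (3,1) (1,1)
  WR@(3,3): attacks (3,4) (3,2) (3,1) (3,0) (4,3) (2,3) (1,3) (0,3)
W attacks (4,3): yes

Answer: yes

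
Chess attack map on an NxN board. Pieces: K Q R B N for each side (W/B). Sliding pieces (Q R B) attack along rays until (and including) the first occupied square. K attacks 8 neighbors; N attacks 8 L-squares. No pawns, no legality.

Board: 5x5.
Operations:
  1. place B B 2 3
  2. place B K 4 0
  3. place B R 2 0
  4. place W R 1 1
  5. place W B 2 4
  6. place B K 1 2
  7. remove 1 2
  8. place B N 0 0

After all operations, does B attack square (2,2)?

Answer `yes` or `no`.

Answer: yes

Derivation:
Op 1: place BB@(2,3)
Op 2: place BK@(4,0)
Op 3: place BR@(2,0)
Op 4: place WR@(1,1)
Op 5: place WB@(2,4)
Op 6: place BK@(1,2)
Op 7: remove (1,2)
Op 8: place BN@(0,0)
Per-piece attacks for B:
  BN@(0,0): attacks (1,2) (2,1)
  BR@(2,0): attacks (2,1) (2,2) (2,3) (3,0) (4,0) (1,0) (0,0) [ray(0,1) blocked at (2,3); ray(1,0) blocked at (4,0); ray(-1,0) blocked at (0,0)]
  BB@(2,3): attacks (3,4) (3,2) (4,1) (1,4) (1,2) (0,1)
  BK@(4,0): attacks (4,1) (3,0) (3,1)
B attacks (2,2): yes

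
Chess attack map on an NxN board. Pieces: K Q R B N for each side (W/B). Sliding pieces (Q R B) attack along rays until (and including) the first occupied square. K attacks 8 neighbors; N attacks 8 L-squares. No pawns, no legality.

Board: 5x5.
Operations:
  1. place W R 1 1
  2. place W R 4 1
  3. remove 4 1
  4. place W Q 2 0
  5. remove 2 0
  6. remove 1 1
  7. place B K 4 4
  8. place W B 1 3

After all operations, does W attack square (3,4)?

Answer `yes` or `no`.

Op 1: place WR@(1,1)
Op 2: place WR@(4,1)
Op 3: remove (4,1)
Op 4: place WQ@(2,0)
Op 5: remove (2,0)
Op 6: remove (1,1)
Op 7: place BK@(4,4)
Op 8: place WB@(1,3)
Per-piece attacks for W:
  WB@(1,3): attacks (2,4) (2,2) (3,1) (4,0) (0,4) (0,2)
W attacks (3,4): no

Answer: no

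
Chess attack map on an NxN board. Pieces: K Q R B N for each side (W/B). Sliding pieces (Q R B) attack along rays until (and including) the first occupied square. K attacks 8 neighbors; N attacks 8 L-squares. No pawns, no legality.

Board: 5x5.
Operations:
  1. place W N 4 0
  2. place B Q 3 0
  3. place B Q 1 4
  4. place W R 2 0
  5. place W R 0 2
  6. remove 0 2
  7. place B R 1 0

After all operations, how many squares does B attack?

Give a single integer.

Op 1: place WN@(4,0)
Op 2: place BQ@(3,0)
Op 3: place BQ@(1,4)
Op 4: place WR@(2,0)
Op 5: place WR@(0,2)
Op 6: remove (0,2)
Op 7: place BR@(1,0)
Per-piece attacks for B:
  BR@(1,0): attacks (1,1) (1,2) (1,3) (1,4) (2,0) (0,0) [ray(0,1) blocked at (1,4); ray(1,0) blocked at (2,0)]
  BQ@(1,4): attacks (1,3) (1,2) (1,1) (1,0) (2,4) (3,4) (4,4) (0,4) (2,3) (3,2) (4,1) (0,3) [ray(0,-1) blocked at (1,0)]
  BQ@(3,0): attacks (3,1) (3,2) (3,3) (3,4) (4,0) (2,0) (4,1) (2,1) (1,2) (0,3) [ray(1,0) blocked at (4,0); ray(-1,0) blocked at (2,0)]
Union (19 distinct): (0,0) (0,3) (0,4) (1,0) (1,1) (1,2) (1,3) (1,4) (2,0) (2,1) (2,3) (2,4) (3,1) (3,2) (3,3) (3,4) (4,0) (4,1) (4,4)

Answer: 19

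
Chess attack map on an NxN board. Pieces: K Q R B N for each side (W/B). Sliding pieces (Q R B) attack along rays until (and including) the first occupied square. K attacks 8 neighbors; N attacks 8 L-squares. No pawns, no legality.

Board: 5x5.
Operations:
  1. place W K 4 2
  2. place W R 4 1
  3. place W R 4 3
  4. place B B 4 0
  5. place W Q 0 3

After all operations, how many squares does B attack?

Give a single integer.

Op 1: place WK@(4,2)
Op 2: place WR@(4,1)
Op 3: place WR@(4,3)
Op 4: place BB@(4,0)
Op 5: place WQ@(0,3)
Per-piece attacks for B:
  BB@(4,0): attacks (3,1) (2,2) (1,3) (0,4)
Union (4 distinct): (0,4) (1,3) (2,2) (3,1)

Answer: 4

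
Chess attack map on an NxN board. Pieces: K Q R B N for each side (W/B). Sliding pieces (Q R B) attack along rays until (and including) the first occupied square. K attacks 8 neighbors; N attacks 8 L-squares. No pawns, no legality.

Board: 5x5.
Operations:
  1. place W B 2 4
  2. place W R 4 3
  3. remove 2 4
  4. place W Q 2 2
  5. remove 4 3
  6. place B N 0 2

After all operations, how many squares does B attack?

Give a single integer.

Answer: 4

Derivation:
Op 1: place WB@(2,4)
Op 2: place WR@(4,3)
Op 3: remove (2,4)
Op 4: place WQ@(2,2)
Op 5: remove (4,3)
Op 6: place BN@(0,2)
Per-piece attacks for B:
  BN@(0,2): attacks (1,4) (2,3) (1,0) (2,1)
Union (4 distinct): (1,0) (1,4) (2,1) (2,3)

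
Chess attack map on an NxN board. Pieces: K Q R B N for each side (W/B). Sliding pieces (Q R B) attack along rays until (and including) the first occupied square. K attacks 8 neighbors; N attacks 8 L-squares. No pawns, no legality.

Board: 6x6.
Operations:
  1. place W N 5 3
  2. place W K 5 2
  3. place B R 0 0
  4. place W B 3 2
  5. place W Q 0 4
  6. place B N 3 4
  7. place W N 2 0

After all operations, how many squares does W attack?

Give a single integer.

Answer: 26

Derivation:
Op 1: place WN@(5,3)
Op 2: place WK@(5,2)
Op 3: place BR@(0,0)
Op 4: place WB@(3,2)
Op 5: place WQ@(0,4)
Op 6: place BN@(3,4)
Op 7: place WN@(2,0)
Per-piece attacks for W:
  WQ@(0,4): attacks (0,5) (0,3) (0,2) (0,1) (0,0) (1,4) (2,4) (3,4) (1,5) (1,3) (2,2) (3,1) (4,0) [ray(0,-1) blocked at (0,0); ray(1,0) blocked at (3,4)]
  WN@(2,0): attacks (3,2) (4,1) (1,2) (0,1)
  WB@(3,2): attacks (4,3) (5,4) (4,1) (5,0) (2,3) (1,4) (0,5) (2,1) (1,0)
  WK@(5,2): attacks (5,3) (5,1) (4,2) (4,3) (4,1)
  WN@(5,3): attacks (4,5) (3,4) (4,1) (3,2)
Union (26 distinct): (0,0) (0,1) (0,2) (0,3) (0,5) (1,0) (1,2) (1,3) (1,4) (1,5) (2,1) (2,2) (2,3) (2,4) (3,1) (3,2) (3,4) (4,0) (4,1) (4,2) (4,3) (4,5) (5,0) (5,1) (5,3) (5,4)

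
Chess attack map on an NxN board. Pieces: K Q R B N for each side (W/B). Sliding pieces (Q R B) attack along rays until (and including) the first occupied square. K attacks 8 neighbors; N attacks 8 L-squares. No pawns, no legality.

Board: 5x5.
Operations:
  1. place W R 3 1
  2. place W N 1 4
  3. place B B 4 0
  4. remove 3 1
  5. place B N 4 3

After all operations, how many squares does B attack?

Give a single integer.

Answer: 5

Derivation:
Op 1: place WR@(3,1)
Op 2: place WN@(1,4)
Op 3: place BB@(4,0)
Op 4: remove (3,1)
Op 5: place BN@(4,3)
Per-piece attacks for B:
  BB@(4,0): attacks (3,1) (2,2) (1,3) (0,4)
  BN@(4,3): attacks (2,4) (3,1) (2,2)
Union (5 distinct): (0,4) (1,3) (2,2) (2,4) (3,1)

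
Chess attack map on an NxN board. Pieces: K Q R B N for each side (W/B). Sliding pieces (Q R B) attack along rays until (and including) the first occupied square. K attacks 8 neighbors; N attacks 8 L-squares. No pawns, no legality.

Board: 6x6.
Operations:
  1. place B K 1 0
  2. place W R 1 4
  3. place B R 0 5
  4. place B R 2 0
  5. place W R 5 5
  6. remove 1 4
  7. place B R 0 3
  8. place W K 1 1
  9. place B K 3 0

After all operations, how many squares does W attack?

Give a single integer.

Op 1: place BK@(1,0)
Op 2: place WR@(1,4)
Op 3: place BR@(0,5)
Op 4: place BR@(2,0)
Op 5: place WR@(5,5)
Op 6: remove (1,4)
Op 7: place BR@(0,3)
Op 8: place WK@(1,1)
Op 9: place BK@(3,0)
Per-piece attacks for W:
  WK@(1,1): attacks (1,2) (1,0) (2,1) (0,1) (2,2) (2,0) (0,2) (0,0)
  WR@(5,5): attacks (5,4) (5,3) (5,2) (5,1) (5,0) (4,5) (3,5) (2,5) (1,5) (0,5) [ray(-1,0) blocked at (0,5)]
Union (18 distinct): (0,0) (0,1) (0,2) (0,5) (1,0) (1,2) (1,5) (2,0) (2,1) (2,2) (2,5) (3,5) (4,5) (5,0) (5,1) (5,2) (5,3) (5,4)

Answer: 18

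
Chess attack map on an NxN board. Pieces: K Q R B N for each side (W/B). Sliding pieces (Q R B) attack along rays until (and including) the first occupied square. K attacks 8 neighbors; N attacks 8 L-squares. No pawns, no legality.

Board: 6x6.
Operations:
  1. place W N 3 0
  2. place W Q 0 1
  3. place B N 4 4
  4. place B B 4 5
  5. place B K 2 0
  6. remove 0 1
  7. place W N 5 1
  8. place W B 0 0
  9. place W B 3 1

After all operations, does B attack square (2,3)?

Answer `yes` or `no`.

Op 1: place WN@(3,0)
Op 2: place WQ@(0,1)
Op 3: place BN@(4,4)
Op 4: place BB@(4,5)
Op 5: place BK@(2,0)
Op 6: remove (0,1)
Op 7: place WN@(5,1)
Op 8: place WB@(0,0)
Op 9: place WB@(3,1)
Per-piece attacks for B:
  BK@(2,0): attacks (2,1) (3,0) (1,0) (3,1) (1,1)
  BN@(4,4): attacks (2,5) (5,2) (3,2) (2,3)
  BB@(4,5): attacks (5,4) (3,4) (2,3) (1,2) (0,1)
B attacks (2,3): yes

Answer: yes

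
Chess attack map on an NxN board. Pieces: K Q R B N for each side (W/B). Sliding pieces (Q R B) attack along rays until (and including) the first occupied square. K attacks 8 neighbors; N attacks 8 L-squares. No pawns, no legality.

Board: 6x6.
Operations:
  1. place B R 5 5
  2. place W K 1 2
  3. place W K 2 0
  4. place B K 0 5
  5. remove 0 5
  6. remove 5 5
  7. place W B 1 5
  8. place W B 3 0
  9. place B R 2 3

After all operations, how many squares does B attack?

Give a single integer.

Answer: 10

Derivation:
Op 1: place BR@(5,5)
Op 2: place WK@(1,2)
Op 3: place WK@(2,0)
Op 4: place BK@(0,5)
Op 5: remove (0,5)
Op 6: remove (5,5)
Op 7: place WB@(1,5)
Op 8: place WB@(3,0)
Op 9: place BR@(2,3)
Per-piece attacks for B:
  BR@(2,3): attacks (2,4) (2,5) (2,2) (2,1) (2,0) (3,3) (4,3) (5,3) (1,3) (0,3) [ray(0,-1) blocked at (2,0)]
Union (10 distinct): (0,3) (1,3) (2,0) (2,1) (2,2) (2,4) (2,5) (3,3) (4,3) (5,3)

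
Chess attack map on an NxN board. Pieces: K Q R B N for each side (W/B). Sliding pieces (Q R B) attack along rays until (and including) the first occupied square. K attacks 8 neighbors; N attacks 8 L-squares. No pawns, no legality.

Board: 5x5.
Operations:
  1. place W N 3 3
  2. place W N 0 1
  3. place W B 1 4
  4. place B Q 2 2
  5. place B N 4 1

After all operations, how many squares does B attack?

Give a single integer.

Answer: 16

Derivation:
Op 1: place WN@(3,3)
Op 2: place WN@(0,1)
Op 3: place WB@(1,4)
Op 4: place BQ@(2,2)
Op 5: place BN@(4,1)
Per-piece attacks for B:
  BQ@(2,2): attacks (2,3) (2,4) (2,1) (2,0) (3,2) (4,2) (1,2) (0,2) (3,3) (3,1) (4,0) (1,3) (0,4) (1,1) (0,0) [ray(1,1) blocked at (3,3)]
  BN@(4,1): attacks (3,3) (2,2) (2,0)
Union (16 distinct): (0,0) (0,2) (0,4) (1,1) (1,2) (1,3) (2,0) (2,1) (2,2) (2,3) (2,4) (3,1) (3,2) (3,3) (4,0) (4,2)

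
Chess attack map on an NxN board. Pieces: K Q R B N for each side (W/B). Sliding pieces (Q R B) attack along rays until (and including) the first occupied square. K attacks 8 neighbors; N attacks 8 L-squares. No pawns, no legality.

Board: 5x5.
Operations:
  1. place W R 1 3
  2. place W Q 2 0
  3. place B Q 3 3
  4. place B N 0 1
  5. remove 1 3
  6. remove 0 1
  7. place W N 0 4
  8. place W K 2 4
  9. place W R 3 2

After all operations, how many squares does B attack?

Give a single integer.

Answer: 12

Derivation:
Op 1: place WR@(1,3)
Op 2: place WQ@(2,0)
Op 3: place BQ@(3,3)
Op 4: place BN@(0,1)
Op 5: remove (1,3)
Op 6: remove (0,1)
Op 7: place WN@(0,4)
Op 8: place WK@(2,4)
Op 9: place WR@(3,2)
Per-piece attacks for B:
  BQ@(3,3): attacks (3,4) (3,2) (4,3) (2,3) (1,3) (0,3) (4,4) (4,2) (2,4) (2,2) (1,1) (0,0) [ray(0,-1) blocked at (3,2); ray(-1,1) blocked at (2,4)]
Union (12 distinct): (0,0) (0,3) (1,1) (1,3) (2,2) (2,3) (2,4) (3,2) (3,4) (4,2) (4,3) (4,4)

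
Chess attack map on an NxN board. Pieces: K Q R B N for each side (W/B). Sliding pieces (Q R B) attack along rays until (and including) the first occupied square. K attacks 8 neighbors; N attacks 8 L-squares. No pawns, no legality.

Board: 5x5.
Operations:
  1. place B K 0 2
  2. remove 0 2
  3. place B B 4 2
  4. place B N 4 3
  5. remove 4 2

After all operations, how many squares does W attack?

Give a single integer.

Op 1: place BK@(0,2)
Op 2: remove (0,2)
Op 3: place BB@(4,2)
Op 4: place BN@(4,3)
Op 5: remove (4,2)
Per-piece attacks for W:
Union (0 distinct): (none)

Answer: 0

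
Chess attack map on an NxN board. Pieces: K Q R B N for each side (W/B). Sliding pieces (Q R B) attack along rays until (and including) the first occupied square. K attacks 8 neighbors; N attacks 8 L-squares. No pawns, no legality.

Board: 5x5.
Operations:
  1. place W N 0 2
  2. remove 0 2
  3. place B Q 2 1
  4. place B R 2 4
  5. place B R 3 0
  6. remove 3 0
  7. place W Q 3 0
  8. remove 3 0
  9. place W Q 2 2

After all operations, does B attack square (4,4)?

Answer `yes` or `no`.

Answer: yes

Derivation:
Op 1: place WN@(0,2)
Op 2: remove (0,2)
Op 3: place BQ@(2,1)
Op 4: place BR@(2,4)
Op 5: place BR@(3,0)
Op 6: remove (3,0)
Op 7: place WQ@(3,0)
Op 8: remove (3,0)
Op 9: place WQ@(2,2)
Per-piece attacks for B:
  BQ@(2,1): attacks (2,2) (2,0) (3,1) (4,1) (1,1) (0,1) (3,2) (4,3) (3,0) (1,2) (0,3) (1,0) [ray(0,1) blocked at (2,2)]
  BR@(2,4): attacks (2,3) (2,2) (3,4) (4,4) (1,4) (0,4) [ray(0,-1) blocked at (2,2)]
B attacks (4,4): yes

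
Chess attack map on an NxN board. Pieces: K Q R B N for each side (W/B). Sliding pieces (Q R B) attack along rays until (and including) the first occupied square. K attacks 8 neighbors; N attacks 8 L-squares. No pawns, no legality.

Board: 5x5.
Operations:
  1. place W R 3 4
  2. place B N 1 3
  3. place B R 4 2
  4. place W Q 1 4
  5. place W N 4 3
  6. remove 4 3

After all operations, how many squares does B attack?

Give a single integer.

Op 1: place WR@(3,4)
Op 2: place BN@(1,3)
Op 3: place BR@(4,2)
Op 4: place WQ@(1,4)
Op 5: place WN@(4,3)
Op 6: remove (4,3)
Per-piece attacks for B:
  BN@(1,3): attacks (3,4) (2,1) (3,2) (0,1)
  BR@(4,2): attacks (4,3) (4,4) (4,1) (4,0) (3,2) (2,2) (1,2) (0,2)
Union (11 distinct): (0,1) (0,2) (1,2) (2,1) (2,2) (3,2) (3,4) (4,0) (4,1) (4,3) (4,4)

Answer: 11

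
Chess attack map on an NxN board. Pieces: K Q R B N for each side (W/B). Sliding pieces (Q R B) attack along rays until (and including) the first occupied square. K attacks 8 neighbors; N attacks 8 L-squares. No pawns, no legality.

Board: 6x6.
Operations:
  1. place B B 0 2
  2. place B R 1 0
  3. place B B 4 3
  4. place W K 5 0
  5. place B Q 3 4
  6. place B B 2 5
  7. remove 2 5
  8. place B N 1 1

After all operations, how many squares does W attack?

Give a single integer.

Answer: 3

Derivation:
Op 1: place BB@(0,2)
Op 2: place BR@(1,0)
Op 3: place BB@(4,3)
Op 4: place WK@(5,0)
Op 5: place BQ@(3,4)
Op 6: place BB@(2,5)
Op 7: remove (2,5)
Op 8: place BN@(1,1)
Per-piece attacks for W:
  WK@(5,0): attacks (5,1) (4,0) (4,1)
Union (3 distinct): (4,0) (4,1) (5,1)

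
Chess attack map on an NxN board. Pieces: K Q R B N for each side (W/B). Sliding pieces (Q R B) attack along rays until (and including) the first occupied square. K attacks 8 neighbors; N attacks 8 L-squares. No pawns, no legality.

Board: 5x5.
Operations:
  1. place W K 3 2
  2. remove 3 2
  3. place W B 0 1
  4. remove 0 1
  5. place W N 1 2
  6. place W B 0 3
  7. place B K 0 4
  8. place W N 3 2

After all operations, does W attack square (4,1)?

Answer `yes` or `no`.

Answer: no

Derivation:
Op 1: place WK@(3,2)
Op 2: remove (3,2)
Op 3: place WB@(0,1)
Op 4: remove (0,1)
Op 5: place WN@(1,2)
Op 6: place WB@(0,3)
Op 7: place BK@(0,4)
Op 8: place WN@(3,2)
Per-piece attacks for W:
  WB@(0,3): attacks (1,4) (1,2) [ray(1,-1) blocked at (1,2)]
  WN@(1,2): attacks (2,4) (3,3) (0,4) (2,0) (3,1) (0,0)
  WN@(3,2): attacks (4,4) (2,4) (1,3) (4,0) (2,0) (1,1)
W attacks (4,1): no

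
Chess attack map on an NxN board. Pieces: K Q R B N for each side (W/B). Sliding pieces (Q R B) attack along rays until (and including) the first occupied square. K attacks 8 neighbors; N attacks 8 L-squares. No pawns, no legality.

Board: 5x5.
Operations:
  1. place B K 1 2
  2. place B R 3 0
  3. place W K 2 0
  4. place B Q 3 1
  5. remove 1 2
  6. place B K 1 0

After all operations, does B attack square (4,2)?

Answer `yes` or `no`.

Answer: yes

Derivation:
Op 1: place BK@(1,2)
Op 2: place BR@(3,0)
Op 3: place WK@(2,0)
Op 4: place BQ@(3,1)
Op 5: remove (1,2)
Op 6: place BK@(1,0)
Per-piece attacks for B:
  BK@(1,0): attacks (1,1) (2,0) (0,0) (2,1) (0,1)
  BR@(3,0): attacks (3,1) (4,0) (2,0) [ray(0,1) blocked at (3,1); ray(-1,0) blocked at (2,0)]
  BQ@(3,1): attacks (3,2) (3,3) (3,4) (3,0) (4,1) (2,1) (1,1) (0,1) (4,2) (4,0) (2,2) (1,3) (0,4) (2,0) [ray(0,-1) blocked at (3,0); ray(-1,-1) blocked at (2,0)]
B attacks (4,2): yes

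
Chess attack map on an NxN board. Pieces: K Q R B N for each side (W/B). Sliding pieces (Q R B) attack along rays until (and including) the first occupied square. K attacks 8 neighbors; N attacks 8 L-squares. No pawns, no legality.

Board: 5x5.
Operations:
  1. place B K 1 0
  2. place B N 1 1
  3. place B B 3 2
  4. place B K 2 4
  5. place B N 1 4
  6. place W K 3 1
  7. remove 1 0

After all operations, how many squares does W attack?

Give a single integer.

Op 1: place BK@(1,0)
Op 2: place BN@(1,1)
Op 3: place BB@(3,2)
Op 4: place BK@(2,4)
Op 5: place BN@(1,4)
Op 6: place WK@(3,1)
Op 7: remove (1,0)
Per-piece attacks for W:
  WK@(3,1): attacks (3,2) (3,0) (4,1) (2,1) (4,2) (4,0) (2,2) (2,0)
Union (8 distinct): (2,0) (2,1) (2,2) (3,0) (3,2) (4,0) (4,1) (4,2)

Answer: 8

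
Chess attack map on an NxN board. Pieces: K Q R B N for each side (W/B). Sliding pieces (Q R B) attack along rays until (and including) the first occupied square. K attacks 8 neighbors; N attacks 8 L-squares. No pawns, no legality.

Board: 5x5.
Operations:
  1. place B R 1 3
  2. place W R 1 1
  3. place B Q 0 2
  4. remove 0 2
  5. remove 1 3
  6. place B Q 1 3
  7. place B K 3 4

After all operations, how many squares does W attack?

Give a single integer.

Answer: 7

Derivation:
Op 1: place BR@(1,3)
Op 2: place WR@(1,1)
Op 3: place BQ@(0,2)
Op 4: remove (0,2)
Op 5: remove (1,3)
Op 6: place BQ@(1,3)
Op 7: place BK@(3,4)
Per-piece attacks for W:
  WR@(1,1): attacks (1,2) (1,3) (1,0) (2,1) (3,1) (4,1) (0,1) [ray(0,1) blocked at (1,3)]
Union (7 distinct): (0,1) (1,0) (1,2) (1,3) (2,1) (3,1) (4,1)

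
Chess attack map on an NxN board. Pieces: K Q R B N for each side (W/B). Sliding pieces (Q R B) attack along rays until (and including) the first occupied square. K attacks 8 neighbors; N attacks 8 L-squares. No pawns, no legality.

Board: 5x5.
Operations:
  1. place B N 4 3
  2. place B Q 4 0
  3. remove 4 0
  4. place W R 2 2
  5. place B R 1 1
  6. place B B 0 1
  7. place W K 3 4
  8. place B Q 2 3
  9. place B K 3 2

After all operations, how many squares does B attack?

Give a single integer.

Op 1: place BN@(4,3)
Op 2: place BQ@(4,0)
Op 3: remove (4,0)
Op 4: place WR@(2,2)
Op 5: place BR@(1,1)
Op 6: place BB@(0,1)
Op 7: place WK@(3,4)
Op 8: place BQ@(2,3)
Op 9: place BK@(3,2)
Per-piece attacks for B:
  BB@(0,1): attacks (1,2) (2,3) (1,0) [ray(1,1) blocked at (2,3)]
  BR@(1,1): attacks (1,2) (1,3) (1,4) (1,0) (2,1) (3,1) (4,1) (0,1) [ray(-1,0) blocked at (0,1)]
  BQ@(2,3): attacks (2,4) (2,2) (3,3) (4,3) (1,3) (0,3) (3,4) (3,2) (1,4) (1,2) (0,1) [ray(0,-1) blocked at (2,2); ray(1,0) blocked at (4,3); ray(1,1) blocked at (3,4); ray(1,-1) blocked at (3,2); ray(-1,-1) blocked at (0,1)]
  BK@(3,2): attacks (3,3) (3,1) (4,2) (2,2) (4,3) (4,1) (2,3) (2,1)
  BN@(4,3): attacks (2,4) (3,1) (2,2)
Union (17 distinct): (0,1) (0,3) (1,0) (1,2) (1,3) (1,4) (2,1) (2,2) (2,3) (2,4) (3,1) (3,2) (3,3) (3,4) (4,1) (4,2) (4,3)

Answer: 17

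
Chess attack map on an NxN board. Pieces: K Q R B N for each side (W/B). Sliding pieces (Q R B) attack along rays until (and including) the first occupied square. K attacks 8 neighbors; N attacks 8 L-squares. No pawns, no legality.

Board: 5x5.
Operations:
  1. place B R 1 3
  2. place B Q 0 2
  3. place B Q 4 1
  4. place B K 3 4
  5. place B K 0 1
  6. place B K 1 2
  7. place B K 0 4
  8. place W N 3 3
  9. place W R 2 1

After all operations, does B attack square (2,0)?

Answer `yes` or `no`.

Answer: yes

Derivation:
Op 1: place BR@(1,3)
Op 2: place BQ@(0,2)
Op 3: place BQ@(4,1)
Op 4: place BK@(3,4)
Op 5: place BK@(0,1)
Op 6: place BK@(1,2)
Op 7: place BK@(0,4)
Op 8: place WN@(3,3)
Op 9: place WR@(2,1)
Per-piece attacks for B:
  BK@(0,1): attacks (0,2) (0,0) (1,1) (1,2) (1,0)
  BQ@(0,2): attacks (0,3) (0,4) (0,1) (1,2) (1,3) (1,1) (2,0) [ray(0,1) blocked at (0,4); ray(0,-1) blocked at (0,1); ray(1,0) blocked at (1,2); ray(1,1) blocked at (1,3)]
  BK@(0,4): attacks (0,3) (1,4) (1,3)
  BK@(1,2): attacks (1,3) (1,1) (2,2) (0,2) (2,3) (2,1) (0,3) (0,1)
  BR@(1,3): attacks (1,4) (1,2) (2,3) (3,3) (0,3) [ray(0,-1) blocked at (1,2); ray(1,0) blocked at (3,3)]
  BK@(3,4): attacks (3,3) (4,4) (2,4) (4,3) (2,3)
  BQ@(4,1): attacks (4,2) (4,3) (4,4) (4,0) (3,1) (2,1) (3,2) (2,3) (1,4) (3,0) [ray(-1,0) blocked at (2,1)]
B attacks (2,0): yes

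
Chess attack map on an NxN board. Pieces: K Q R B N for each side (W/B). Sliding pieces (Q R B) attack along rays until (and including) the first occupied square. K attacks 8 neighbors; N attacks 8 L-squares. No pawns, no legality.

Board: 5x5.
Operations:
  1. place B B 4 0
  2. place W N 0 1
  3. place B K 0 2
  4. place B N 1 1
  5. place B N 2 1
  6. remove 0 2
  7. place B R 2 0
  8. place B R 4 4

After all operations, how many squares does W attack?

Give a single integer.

Answer: 3

Derivation:
Op 1: place BB@(4,0)
Op 2: place WN@(0,1)
Op 3: place BK@(0,2)
Op 4: place BN@(1,1)
Op 5: place BN@(2,1)
Op 6: remove (0,2)
Op 7: place BR@(2,0)
Op 8: place BR@(4,4)
Per-piece attacks for W:
  WN@(0,1): attacks (1,3) (2,2) (2,0)
Union (3 distinct): (1,3) (2,0) (2,2)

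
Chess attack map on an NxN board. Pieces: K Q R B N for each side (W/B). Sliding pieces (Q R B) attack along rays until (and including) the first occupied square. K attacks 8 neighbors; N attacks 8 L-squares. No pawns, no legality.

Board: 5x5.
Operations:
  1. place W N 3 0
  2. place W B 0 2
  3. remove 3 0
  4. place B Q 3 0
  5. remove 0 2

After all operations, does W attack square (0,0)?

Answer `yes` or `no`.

Op 1: place WN@(3,0)
Op 2: place WB@(0,2)
Op 3: remove (3,0)
Op 4: place BQ@(3,0)
Op 5: remove (0,2)
Per-piece attacks for W:
W attacks (0,0): no

Answer: no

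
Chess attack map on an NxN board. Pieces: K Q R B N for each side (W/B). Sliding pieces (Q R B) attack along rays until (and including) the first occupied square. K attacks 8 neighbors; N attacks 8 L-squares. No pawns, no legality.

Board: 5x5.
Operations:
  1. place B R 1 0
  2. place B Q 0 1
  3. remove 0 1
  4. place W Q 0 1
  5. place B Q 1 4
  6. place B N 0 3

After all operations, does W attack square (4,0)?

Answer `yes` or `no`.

Answer: no

Derivation:
Op 1: place BR@(1,0)
Op 2: place BQ@(0,1)
Op 3: remove (0,1)
Op 4: place WQ@(0,1)
Op 5: place BQ@(1,4)
Op 6: place BN@(0,3)
Per-piece attacks for W:
  WQ@(0,1): attacks (0,2) (0,3) (0,0) (1,1) (2,1) (3,1) (4,1) (1,2) (2,3) (3,4) (1,0) [ray(0,1) blocked at (0,3); ray(1,-1) blocked at (1,0)]
W attacks (4,0): no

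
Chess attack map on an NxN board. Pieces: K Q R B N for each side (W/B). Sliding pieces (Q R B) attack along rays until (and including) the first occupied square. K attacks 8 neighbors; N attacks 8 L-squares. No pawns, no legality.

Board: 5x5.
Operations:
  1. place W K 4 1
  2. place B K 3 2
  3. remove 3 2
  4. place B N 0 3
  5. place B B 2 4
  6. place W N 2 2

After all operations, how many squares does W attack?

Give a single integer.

Answer: 12

Derivation:
Op 1: place WK@(4,1)
Op 2: place BK@(3,2)
Op 3: remove (3,2)
Op 4: place BN@(0,3)
Op 5: place BB@(2,4)
Op 6: place WN@(2,2)
Per-piece attacks for W:
  WN@(2,2): attacks (3,4) (4,3) (1,4) (0,3) (3,0) (4,1) (1,0) (0,1)
  WK@(4,1): attacks (4,2) (4,0) (3,1) (3,2) (3,0)
Union (12 distinct): (0,1) (0,3) (1,0) (1,4) (3,0) (3,1) (3,2) (3,4) (4,0) (4,1) (4,2) (4,3)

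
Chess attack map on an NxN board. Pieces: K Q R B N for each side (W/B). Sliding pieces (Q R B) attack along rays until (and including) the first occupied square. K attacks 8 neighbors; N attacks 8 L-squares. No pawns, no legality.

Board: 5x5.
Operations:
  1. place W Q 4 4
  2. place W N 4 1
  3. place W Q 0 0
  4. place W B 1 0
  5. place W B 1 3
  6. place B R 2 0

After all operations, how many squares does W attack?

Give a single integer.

Answer: 21

Derivation:
Op 1: place WQ@(4,4)
Op 2: place WN@(4,1)
Op 3: place WQ@(0,0)
Op 4: place WB@(1,0)
Op 5: place WB@(1,3)
Op 6: place BR@(2,0)
Per-piece attacks for W:
  WQ@(0,0): attacks (0,1) (0,2) (0,3) (0,4) (1,0) (1,1) (2,2) (3,3) (4,4) [ray(1,0) blocked at (1,0); ray(1,1) blocked at (4,4)]
  WB@(1,0): attacks (2,1) (3,2) (4,3) (0,1)
  WB@(1,3): attacks (2,4) (2,2) (3,1) (4,0) (0,4) (0,2)
  WN@(4,1): attacks (3,3) (2,2) (2,0)
  WQ@(4,4): attacks (4,3) (4,2) (4,1) (3,4) (2,4) (1,4) (0,4) (3,3) (2,2) (1,1) (0,0) [ray(0,-1) blocked at (4,1); ray(-1,-1) blocked at (0,0)]
Union (21 distinct): (0,0) (0,1) (0,2) (0,3) (0,4) (1,0) (1,1) (1,4) (2,0) (2,1) (2,2) (2,4) (3,1) (3,2) (3,3) (3,4) (4,0) (4,1) (4,2) (4,3) (4,4)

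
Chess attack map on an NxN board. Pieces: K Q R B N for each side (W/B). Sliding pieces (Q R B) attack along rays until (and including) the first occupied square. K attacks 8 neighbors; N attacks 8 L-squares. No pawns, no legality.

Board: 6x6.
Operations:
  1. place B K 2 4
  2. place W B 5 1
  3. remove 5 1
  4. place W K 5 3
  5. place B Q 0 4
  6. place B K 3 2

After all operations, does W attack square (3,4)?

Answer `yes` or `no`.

Answer: no

Derivation:
Op 1: place BK@(2,4)
Op 2: place WB@(5,1)
Op 3: remove (5,1)
Op 4: place WK@(5,3)
Op 5: place BQ@(0,4)
Op 6: place BK@(3,2)
Per-piece attacks for W:
  WK@(5,3): attacks (5,4) (5,2) (4,3) (4,4) (4,2)
W attacks (3,4): no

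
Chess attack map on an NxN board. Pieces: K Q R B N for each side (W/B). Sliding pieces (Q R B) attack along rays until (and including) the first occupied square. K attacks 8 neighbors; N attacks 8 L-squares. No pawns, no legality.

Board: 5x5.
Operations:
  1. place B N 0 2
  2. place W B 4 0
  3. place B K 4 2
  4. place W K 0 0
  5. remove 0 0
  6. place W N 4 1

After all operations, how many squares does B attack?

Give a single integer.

Op 1: place BN@(0,2)
Op 2: place WB@(4,0)
Op 3: place BK@(4,2)
Op 4: place WK@(0,0)
Op 5: remove (0,0)
Op 6: place WN@(4,1)
Per-piece attacks for B:
  BN@(0,2): attacks (1,4) (2,3) (1,0) (2,1)
  BK@(4,2): attacks (4,3) (4,1) (3,2) (3,3) (3,1)
Union (9 distinct): (1,0) (1,4) (2,1) (2,3) (3,1) (3,2) (3,3) (4,1) (4,3)

Answer: 9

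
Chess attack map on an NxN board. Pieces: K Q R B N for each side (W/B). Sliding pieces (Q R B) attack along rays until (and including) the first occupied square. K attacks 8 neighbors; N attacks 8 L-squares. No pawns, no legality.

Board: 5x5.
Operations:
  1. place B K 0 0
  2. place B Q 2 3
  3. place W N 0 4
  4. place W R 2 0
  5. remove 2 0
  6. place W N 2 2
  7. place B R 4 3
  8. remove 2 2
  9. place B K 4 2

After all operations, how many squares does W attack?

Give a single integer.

Op 1: place BK@(0,0)
Op 2: place BQ@(2,3)
Op 3: place WN@(0,4)
Op 4: place WR@(2,0)
Op 5: remove (2,0)
Op 6: place WN@(2,2)
Op 7: place BR@(4,3)
Op 8: remove (2,2)
Op 9: place BK@(4,2)
Per-piece attacks for W:
  WN@(0,4): attacks (1,2) (2,3)
Union (2 distinct): (1,2) (2,3)

Answer: 2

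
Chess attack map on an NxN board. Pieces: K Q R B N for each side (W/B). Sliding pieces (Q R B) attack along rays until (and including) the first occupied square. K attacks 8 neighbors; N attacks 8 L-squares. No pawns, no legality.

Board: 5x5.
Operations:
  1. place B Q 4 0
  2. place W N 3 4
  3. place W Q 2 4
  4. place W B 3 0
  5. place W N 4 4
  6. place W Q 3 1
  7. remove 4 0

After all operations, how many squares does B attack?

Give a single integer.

Answer: 0

Derivation:
Op 1: place BQ@(4,0)
Op 2: place WN@(3,4)
Op 3: place WQ@(2,4)
Op 4: place WB@(3,0)
Op 5: place WN@(4,4)
Op 6: place WQ@(3,1)
Op 7: remove (4,0)
Per-piece attacks for B:
Union (0 distinct): (none)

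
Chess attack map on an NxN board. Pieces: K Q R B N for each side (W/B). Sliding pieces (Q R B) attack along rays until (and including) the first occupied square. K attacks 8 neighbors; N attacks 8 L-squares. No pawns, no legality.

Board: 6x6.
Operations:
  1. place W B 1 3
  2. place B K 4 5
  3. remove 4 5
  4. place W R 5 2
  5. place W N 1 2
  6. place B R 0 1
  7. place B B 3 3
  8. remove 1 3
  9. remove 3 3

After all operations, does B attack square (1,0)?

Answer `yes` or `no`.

Answer: no

Derivation:
Op 1: place WB@(1,3)
Op 2: place BK@(4,5)
Op 3: remove (4,5)
Op 4: place WR@(5,2)
Op 5: place WN@(1,2)
Op 6: place BR@(0,1)
Op 7: place BB@(3,3)
Op 8: remove (1,3)
Op 9: remove (3,3)
Per-piece attacks for B:
  BR@(0,1): attacks (0,2) (0,3) (0,4) (0,5) (0,0) (1,1) (2,1) (3,1) (4,1) (5,1)
B attacks (1,0): no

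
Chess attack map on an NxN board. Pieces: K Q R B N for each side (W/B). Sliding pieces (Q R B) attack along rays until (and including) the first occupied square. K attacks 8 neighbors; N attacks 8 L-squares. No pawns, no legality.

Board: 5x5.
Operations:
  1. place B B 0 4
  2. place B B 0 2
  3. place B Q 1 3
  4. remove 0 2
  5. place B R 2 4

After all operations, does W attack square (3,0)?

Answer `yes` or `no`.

Op 1: place BB@(0,4)
Op 2: place BB@(0,2)
Op 3: place BQ@(1,3)
Op 4: remove (0,2)
Op 5: place BR@(2,4)
Per-piece attacks for W:
W attacks (3,0): no

Answer: no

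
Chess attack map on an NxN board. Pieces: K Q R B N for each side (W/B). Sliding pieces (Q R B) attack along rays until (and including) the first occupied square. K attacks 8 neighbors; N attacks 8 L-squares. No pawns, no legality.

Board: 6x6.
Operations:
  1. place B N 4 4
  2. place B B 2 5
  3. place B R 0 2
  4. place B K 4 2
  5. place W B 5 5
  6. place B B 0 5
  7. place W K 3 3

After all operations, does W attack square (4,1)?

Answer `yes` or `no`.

Answer: no

Derivation:
Op 1: place BN@(4,4)
Op 2: place BB@(2,5)
Op 3: place BR@(0,2)
Op 4: place BK@(4,2)
Op 5: place WB@(5,5)
Op 6: place BB@(0,5)
Op 7: place WK@(3,3)
Per-piece attacks for W:
  WK@(3,3): attacks (3,4) (3,2) (4,3) (2,3) (4,4) (4,2) (2,4) (2,2)
  WB@(5,5): attacks (4,4) [ray(-1,-1) blocked at (4,4)]
W attacks (4,1): no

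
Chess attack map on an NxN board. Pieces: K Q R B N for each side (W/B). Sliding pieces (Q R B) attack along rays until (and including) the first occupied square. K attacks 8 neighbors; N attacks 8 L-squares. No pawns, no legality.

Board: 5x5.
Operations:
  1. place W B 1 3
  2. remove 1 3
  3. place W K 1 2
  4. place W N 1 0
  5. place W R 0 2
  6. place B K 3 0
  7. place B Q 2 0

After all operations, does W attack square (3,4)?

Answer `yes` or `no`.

Answer: no

Derivation:
Op 1: place WB@(1,3)
Op 2: remove (1,3)
Op 3: place WK@(1,2)
Op 4: place WN@(1,0)
Op 5: place WR@(0,2)
Op 6: place BK@(3,0)
Op 7: place BQ@(2,0)
Per-piece attacks for W:
  WR@(0,2): attacks (0,3) (0,4) (0,1) (0,0) (1,2) [ray(1,0) blocked at (1,2)]
  WN@(1,0): attacks (2,2) (3,1) (0,2)
  WK@(1,2): attacks (1,3) (1,1) (2,2) (0,2) (2,3) (2,1) (0,3) (0,1)
W attacks (3,4): no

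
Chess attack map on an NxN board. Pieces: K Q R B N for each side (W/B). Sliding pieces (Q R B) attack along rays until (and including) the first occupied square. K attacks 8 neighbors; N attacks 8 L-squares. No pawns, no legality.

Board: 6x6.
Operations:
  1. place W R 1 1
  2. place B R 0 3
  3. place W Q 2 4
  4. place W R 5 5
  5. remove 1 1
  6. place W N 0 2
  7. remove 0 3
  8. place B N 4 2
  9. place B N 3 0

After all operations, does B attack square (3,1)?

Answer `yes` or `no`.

Op 1: place WR@(1,1)
Op 2: place BR@(0,3)
Op 3: place WQ@(2,4)
Op 4: place WR@(5,5)
Op 5: remove (1,1)
Op 6: place WN@(0,2)
Op 7: remove (0,3)
Op 8: place BN@(4,2)
Op 9: place BN@(3,0)
Per-piece attacks for B:
  BN@(3,0): attacks (4,2) (5,1) (2,2) (1,1)
  BN@(4,2): attacks (5,4) (3,4) (2,3) (5,0) (3,0) (2,1)
B attacks (3,1): no

Answer: no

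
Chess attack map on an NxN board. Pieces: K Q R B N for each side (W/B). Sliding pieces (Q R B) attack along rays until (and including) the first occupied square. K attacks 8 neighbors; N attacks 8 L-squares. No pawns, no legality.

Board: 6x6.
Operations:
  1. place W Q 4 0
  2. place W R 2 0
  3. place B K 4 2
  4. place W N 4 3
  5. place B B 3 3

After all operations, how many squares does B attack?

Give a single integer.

Answer: 16

Derivation:
Op 1: place WQ@(4,0)
Op 2: place WR@(2,0)
Op 3: place BK@(4,2)
Op 4: place WN@(4,3)
Op 5: place BB@(3,3)
Per-piece attacks for B:
  BB@(3,3): attacks (4,4) (5,5) (4,2) (2,4) (1,5) (2,2) (1,1) (0,0) [ray(1,-1) blocked at (4,2)]
  BK@(4,2): attacks (4,3) (4,1) (5,2) (3,2) (5,3) (5,1) (3,3) (3,1)
Union (16 distinct): (0,0) (1,1) (1,5) (2,2) (2,4) (3,1) (3,2) (3,3) (4,1) (4,2) (4,3) (4,4) (5,1) (5,2) (5,3) (5,5)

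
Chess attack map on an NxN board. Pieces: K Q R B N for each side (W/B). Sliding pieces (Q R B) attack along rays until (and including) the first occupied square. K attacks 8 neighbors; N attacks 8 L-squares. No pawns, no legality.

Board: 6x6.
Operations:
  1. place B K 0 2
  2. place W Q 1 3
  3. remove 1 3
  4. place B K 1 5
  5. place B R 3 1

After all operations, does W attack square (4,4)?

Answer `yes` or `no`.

Answer: no

Derivation:
Op 1: place BK@(0,2)
Op 2: place WQ@(1,3)
Op 3: remove (1,3)
Op 4: place BK@(1,5)
Op 5: place BR@(3,1)
Per-piece attacks for W:
W attacks (4,4): no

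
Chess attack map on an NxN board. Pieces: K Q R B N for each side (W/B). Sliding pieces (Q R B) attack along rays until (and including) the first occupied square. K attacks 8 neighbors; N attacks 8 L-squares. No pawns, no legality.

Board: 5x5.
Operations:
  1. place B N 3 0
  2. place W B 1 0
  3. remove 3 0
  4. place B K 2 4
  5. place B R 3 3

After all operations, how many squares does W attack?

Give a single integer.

Answer: 4

Derivation:
Op 1: place BN@(3,0)
Op 2: place WB@(1,0)
Op 3: remove (3,0)
Op 4: place BK@(2,4)
Op 5: place BR@(3,3)
Per-piece attacks for W:
  WB@(1,0): attacks (2,1) (3,2) (4,3) (0,1)
Union (4 distinct): (0,1) (2,1) (3,2) (4,3)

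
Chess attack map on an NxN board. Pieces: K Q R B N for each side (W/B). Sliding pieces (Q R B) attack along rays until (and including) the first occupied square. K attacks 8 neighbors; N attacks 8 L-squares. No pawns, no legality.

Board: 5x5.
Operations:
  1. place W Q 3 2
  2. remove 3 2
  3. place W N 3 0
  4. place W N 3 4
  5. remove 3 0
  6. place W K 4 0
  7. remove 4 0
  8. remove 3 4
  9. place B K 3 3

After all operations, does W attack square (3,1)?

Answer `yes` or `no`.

Answer: no

Derivation:
Op 1: place WQ@(3,2)
Op 2: remove (3,2)
Op 3: place WN@(3,0)
Op 4: place WN@(3,4)
Op 5: remove (3,0)
Op 6: place WK@(4,0)
Op 7: remove (4,0)
Op 8: remove (3,4)
Op 9: place BK@(3,3)
Per-piece attacks for W:
W attacks (3,1): no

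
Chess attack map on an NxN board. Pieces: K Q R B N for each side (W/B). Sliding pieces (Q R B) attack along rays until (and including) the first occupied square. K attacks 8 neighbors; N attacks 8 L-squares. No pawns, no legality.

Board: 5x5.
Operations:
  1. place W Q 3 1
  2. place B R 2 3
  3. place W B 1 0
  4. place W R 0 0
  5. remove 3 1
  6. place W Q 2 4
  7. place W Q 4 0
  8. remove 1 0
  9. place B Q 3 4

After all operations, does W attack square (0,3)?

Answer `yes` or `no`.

Op 1: place WQ@(3,1)
Op 2: place BR@(2,3)
Op 3: place WB@(1,0)
Op 4: place WR@(0,0)
Op 5: remove (3,1)
Op 6: place WQ@(2,4)
Op 7: place WQ@(4,0)
Op 8: remove (1,0)
Op 9: place BQ@(3,4)
Per-piece attacks for W:
  WR@(0,0): attacks (0,1) (0,2) (0,3) (0,4) (1,0) (2,0) (3,0) (4,0) [ray(1,0) blocked at (4,0)]
  WQ@(2,4): attacks (2,3) (3,4) (1,4) (0,4) (3,3) (4,2) (1,3) (0,2) [ray(0,-1) blocked at (2,3); ray(1,0) blocked at (3,4)]
  WQ@(4,0): attacks (4,1) (4,2) (4,3) (4,4) (3,0) (2,0) (1,0) (0,0) (3,1) (2,2) (1,3) (0,4) [ray(-1,0) blocked at (0,0)]
W attacks (0,3): yes

Answer: yes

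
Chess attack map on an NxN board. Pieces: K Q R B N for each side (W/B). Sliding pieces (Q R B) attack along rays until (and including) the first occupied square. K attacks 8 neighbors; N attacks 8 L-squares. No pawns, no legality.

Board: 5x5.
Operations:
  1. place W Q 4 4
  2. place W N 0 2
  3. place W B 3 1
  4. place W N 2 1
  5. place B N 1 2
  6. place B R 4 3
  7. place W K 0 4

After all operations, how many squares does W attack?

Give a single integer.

Answer: 18

Derivation:
Op 1: place WQ@(4,4)
Op 2: place WN@(0,2)
Op 3: place WB@(3,1)
Op 4: place WN@(2,1)
Op 5: place BN@(1,2)
Op 6: place BR@(4,3)
Op 7: place WK@(0,4)
Per-piece attacks for W:
  WN@(0,2): attacks (1,4) (2,3) (1,0) (2,1)
  WK@(0,4): attacks (0,3) (1,4) (1,3)
  WN@(2,1): attacks (3,3) (4,2) (1,3) (0,2) (4,0) (0,0)
  WB@(3,1): attacks (4,2) (4,0) (2,2) (1,3) (0,4) (2,0) [ray(-1,1) blocked at (0,4)]
  WQ@(4,4): attacks (4,3) (3,4) (2,4) (1,4) (0,4) (3,3) (2,2) (1,1) (0,0) [ray(0,-1) blocked at (4,3); ray(-1,0) blocked at (0,4)]
Union (18 distinct): (0,0) (0,2) (0,3) (0,4) (1,0) (1,1) (1,3) (1,4) (2,0) (2,1) (2,2) (2,3) (2,4) (3,3) (3,4) (4,0) (4,2) (4,3)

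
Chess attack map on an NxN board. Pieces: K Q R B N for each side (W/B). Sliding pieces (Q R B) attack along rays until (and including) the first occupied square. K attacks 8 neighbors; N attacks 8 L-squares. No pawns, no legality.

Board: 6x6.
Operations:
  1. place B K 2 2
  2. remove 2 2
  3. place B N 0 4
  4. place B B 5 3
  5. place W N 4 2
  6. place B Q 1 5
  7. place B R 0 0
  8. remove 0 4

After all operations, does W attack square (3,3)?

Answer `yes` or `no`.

Answer: no

Derivation:
Op 1: place BK@(2,2)
Op 2: remove (2,2)
Op 3: place BN@(0,4)
Op 4: place BB@(5,3)
Op 5: place WN@(4,2)
Op 6: place BQ@(1,5)
Op 7: place BR@(0,0)
Op 8: remove (0,4)
Per-piece attacks for W:
  WN@(4,2): attacks (5,4) (3,4) (2,3) (5,0) (3,0) (2,1)
W attacks (3,3): no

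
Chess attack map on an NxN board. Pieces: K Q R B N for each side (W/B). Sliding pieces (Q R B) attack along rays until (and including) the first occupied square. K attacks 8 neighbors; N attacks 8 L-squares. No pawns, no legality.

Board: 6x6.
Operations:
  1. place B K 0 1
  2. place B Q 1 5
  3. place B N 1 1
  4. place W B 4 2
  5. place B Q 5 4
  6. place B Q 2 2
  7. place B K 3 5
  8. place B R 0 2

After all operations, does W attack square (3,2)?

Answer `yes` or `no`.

Answer: no

Derivation:
Op 1: place BK@(0,1)
Op 2: place BQ@(1,5)
Op 3: place BN@(1,1)
Op 4: place WB@(4,2)
Op 5: place BQ@(5,4)
Op 6: place BQ@(2,2)
Op 7: place BK@(3,5)
Op 8: place BR@(0,2)
Per-piece attacks for W:
  WB@(4,2): attacks (5,3) (5,1) (3,3) (2,4) (1,5) (3,1) (2,0) [ray(-1,1) blocked at (1,5)]
W attacks (3,2): no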